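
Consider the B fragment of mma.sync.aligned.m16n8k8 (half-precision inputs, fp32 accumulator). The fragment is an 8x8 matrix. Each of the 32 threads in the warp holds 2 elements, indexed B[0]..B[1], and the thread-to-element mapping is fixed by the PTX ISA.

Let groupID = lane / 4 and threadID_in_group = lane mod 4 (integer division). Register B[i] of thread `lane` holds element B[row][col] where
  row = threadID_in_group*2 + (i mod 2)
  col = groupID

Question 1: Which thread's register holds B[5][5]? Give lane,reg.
22,1

c=5->g=5  r=5->t=2,b0=1
L=5*4+2=22  i=1=1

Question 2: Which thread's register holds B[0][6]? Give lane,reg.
24,0

c=6⇒gr=6  r=0⇒th=0,odd=0
L=6*4+0=24  i=0=0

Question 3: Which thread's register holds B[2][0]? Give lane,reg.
c=0->g=0  r=2->t=1,b0=0
L=0*4+1=1  i=0=0

1,0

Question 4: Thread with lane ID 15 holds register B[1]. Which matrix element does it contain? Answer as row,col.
lane 15=>15/4=3, 15 mod 4=3
i=1  r:2·3+1=>7  c:3

7,3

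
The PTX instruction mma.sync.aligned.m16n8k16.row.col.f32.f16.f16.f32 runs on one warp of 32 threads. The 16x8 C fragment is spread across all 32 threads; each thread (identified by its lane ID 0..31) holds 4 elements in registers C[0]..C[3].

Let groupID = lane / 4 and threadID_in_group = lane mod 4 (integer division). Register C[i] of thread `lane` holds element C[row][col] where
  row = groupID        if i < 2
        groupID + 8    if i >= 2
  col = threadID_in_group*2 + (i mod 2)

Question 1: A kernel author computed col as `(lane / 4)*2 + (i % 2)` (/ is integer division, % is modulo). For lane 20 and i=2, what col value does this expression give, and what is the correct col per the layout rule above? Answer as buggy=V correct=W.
buggy=10 correct=0

`(lane / 4)*2 + (i % 2)`[20,2]→10
L=20→G=20>>2=5, T=20&3=0
[2]→row 5+8=13  col 0·2+0=0
col: 10 vs 0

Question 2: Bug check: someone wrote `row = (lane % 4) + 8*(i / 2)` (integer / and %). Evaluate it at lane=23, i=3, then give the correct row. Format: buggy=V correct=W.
buggy=11 correct=13

`(lane % 4) + 8*(i / 2)`[23,3]->11
23: g=5,t=3
[3] (5+8,3*2+1) = (13,7)
row: 11 vs 13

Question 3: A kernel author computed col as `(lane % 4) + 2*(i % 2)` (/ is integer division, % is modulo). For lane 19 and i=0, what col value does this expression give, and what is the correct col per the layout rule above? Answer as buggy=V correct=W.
`(lane % 4) + 2*(i % 2)`[19,0]→3
lane 19→19/4=4, 19 mod 4=3
i=0  r:4+0→4  c:2·3+0→6
col: 3 vs 6

buggy=3 correct=6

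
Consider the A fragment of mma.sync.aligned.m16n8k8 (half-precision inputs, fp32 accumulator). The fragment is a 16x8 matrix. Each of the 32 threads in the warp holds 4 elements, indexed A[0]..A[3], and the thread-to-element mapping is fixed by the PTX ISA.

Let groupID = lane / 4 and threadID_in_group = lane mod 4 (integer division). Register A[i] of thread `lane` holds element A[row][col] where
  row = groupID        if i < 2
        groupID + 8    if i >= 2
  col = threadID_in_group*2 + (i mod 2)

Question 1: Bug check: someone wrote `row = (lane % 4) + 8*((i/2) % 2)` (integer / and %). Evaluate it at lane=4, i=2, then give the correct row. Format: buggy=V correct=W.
`(lane % 4) + 8*((i/2) % 2)`[4,2]->8
lane 4->4/4=1, 4 mod 4=0
i=2  r:1+8->9  c:2·0+0->0
row: 8 vs 9

buggy=8 correct=9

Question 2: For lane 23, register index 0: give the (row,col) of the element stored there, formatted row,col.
L=23→G=23>>2=5, T=23&3=3
[0]→row 5+0=5  col 3·2+0=6

5,6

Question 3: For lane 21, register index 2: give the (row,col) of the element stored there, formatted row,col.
13,2

L=21→G=21>>2=5, T=21&3=1
[2]→row 5+8=13  col 1·2+0=2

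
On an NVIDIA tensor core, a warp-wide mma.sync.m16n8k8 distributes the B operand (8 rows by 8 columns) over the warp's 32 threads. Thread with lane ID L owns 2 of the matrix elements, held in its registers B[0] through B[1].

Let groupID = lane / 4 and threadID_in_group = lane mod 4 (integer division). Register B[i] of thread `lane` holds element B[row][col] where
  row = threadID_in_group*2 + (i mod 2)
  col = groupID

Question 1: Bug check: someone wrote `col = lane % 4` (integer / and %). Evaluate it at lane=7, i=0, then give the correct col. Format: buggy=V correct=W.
`lane % 4`[7,0]->3
7: gid=1,tid=3
[0] (3*2+0,1) = (6,1)
col: 3 vs 1

buggy=3 correct=1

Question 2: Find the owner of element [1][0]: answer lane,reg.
c=0→G=0  r=1→T=0,p=1
L=0*4+0=0  i=1=1

0,1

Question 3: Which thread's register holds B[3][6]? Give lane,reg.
c=6⇒gr=6  r=3⇒th=1,odd=1
L=6*4+1=25  i=1=1

25,1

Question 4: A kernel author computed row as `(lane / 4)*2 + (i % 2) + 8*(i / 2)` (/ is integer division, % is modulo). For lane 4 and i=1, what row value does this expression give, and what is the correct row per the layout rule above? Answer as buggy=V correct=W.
`(lane / 4)*2 + (i % 2) + 8*(i / 2)`[4,1]⇒3
lane 4: gr=1 (4/4), th=0 (4%4)
i=1: r=0*2+1=1, c=gr=1
row: 3 vs 1

buggy=3 correct=1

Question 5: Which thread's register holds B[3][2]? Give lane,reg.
9,1

c: 2->gid=2  r: 3->tid=1,i&1=1
L=2*4+1=9  i=1=1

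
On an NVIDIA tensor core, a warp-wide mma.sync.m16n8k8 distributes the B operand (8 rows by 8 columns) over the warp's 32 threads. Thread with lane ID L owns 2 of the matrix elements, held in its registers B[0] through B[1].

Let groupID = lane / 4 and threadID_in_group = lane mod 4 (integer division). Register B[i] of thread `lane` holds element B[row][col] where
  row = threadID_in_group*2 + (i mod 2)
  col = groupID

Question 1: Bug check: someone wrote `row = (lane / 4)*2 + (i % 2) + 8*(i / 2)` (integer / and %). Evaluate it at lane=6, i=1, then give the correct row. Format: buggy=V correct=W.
buggy=3 correct=5

`(lane / 4)*2 + (i % 2) + 8*(i / 2)`[6,1]->3
6: g=1,t=2
[1] (2*2+1,1) = (5,1)
row: 3 vs 5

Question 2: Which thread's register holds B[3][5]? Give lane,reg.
21,1

c:5=>grp=5  r:3=>tig=1,lo=1
L=5*4+1=21  i=1=1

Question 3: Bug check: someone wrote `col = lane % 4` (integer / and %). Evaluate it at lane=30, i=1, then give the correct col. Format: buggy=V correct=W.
buggy=2 correct=7

`lane % 4`[30,1]=>2
L=30=>grp=30>>2=7, tig=30&3=2
[1]=>row 2·2+1=5  col grp=7
col: 2 vs 7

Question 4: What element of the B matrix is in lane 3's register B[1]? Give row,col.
7,0

L=3->gid=3>>2=0, tid=3&3=3
[1]->row 3·2+1=7  col gid=0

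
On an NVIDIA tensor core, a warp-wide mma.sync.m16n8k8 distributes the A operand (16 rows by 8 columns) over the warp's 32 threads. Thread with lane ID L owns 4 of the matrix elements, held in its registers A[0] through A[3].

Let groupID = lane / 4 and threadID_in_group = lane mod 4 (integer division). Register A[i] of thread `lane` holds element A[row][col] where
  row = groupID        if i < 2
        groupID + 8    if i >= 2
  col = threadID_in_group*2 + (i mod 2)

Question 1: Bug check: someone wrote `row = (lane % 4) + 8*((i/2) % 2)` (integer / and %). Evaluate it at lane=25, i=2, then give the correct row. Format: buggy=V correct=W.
buggy=9 correct=14

`(lane % 4) + 8*((i/2) % 2)`[25,2]->9
L=25->gid=25>>2=6, tid=25&3=1
[2]->row 6+8=14  col 1·2+0=2
row: 9 vs 14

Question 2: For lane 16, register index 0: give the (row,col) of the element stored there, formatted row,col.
4,0

lane 16⇒16/4=4, 16 mod 4=0
i=0  r:4+0⇒4  c:2·0+0⇒0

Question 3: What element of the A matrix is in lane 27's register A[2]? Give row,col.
27: grp=6,tig=3
[2] (6+8,3*2+0) = (14,6)

14,6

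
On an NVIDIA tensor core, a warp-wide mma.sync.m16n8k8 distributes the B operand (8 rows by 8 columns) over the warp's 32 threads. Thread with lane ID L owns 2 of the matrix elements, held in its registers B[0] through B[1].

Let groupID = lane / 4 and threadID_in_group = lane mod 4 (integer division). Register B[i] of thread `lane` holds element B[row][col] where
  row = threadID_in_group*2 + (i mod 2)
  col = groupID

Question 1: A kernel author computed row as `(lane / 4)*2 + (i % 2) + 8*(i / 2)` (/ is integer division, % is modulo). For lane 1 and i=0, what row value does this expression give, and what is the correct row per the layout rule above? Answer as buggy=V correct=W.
`(lane / 4)*2 + (i % 2) + 8*(i / 2)`[1,0]->0
lane 1->1/4=0, 1 mod 4=1
i=0  r:2·1+0->2  c:0
row: 0 vs 2

buggy=0 correct=2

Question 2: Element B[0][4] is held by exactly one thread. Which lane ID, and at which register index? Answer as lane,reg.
16,0

c: 4->gid=4  r: 0->tid=0,i&1=0
L=4*4+0=16  i=0=0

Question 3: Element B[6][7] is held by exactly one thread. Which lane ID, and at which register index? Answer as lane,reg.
c=7->g=7  r=6->t=3,b0=0
L=7*4+3=31  i=0=0

31,0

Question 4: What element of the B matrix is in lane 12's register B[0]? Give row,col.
lane 12⇒12/4=3, 12 mod 4=0
i=0  r:2·0+0⇒0  c:3

0,3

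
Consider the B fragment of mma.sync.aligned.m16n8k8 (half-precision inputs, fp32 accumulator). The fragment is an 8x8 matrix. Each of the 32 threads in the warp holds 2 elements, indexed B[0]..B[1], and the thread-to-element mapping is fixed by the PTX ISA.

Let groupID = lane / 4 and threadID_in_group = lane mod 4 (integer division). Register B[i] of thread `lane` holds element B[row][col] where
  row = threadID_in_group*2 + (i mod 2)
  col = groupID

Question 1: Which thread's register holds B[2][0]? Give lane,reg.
1,0

c: 0->gid=0  r: 2->tid=1,i&1=0
L=0*4+1=1  i=0=0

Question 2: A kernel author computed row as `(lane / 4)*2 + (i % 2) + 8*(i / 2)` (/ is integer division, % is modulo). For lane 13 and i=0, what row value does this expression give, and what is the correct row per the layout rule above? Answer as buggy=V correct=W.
`(lane / 4)*2 + (i % 2) + 8*(i / 2)`[13,0]->6
13: g=3,t=1
[0] (1*2+0,3) = (2,3)
row: 6 vs 2

buggy=6 correct=2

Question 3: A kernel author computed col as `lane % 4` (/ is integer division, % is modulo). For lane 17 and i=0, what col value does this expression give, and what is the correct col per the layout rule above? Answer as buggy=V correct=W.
`lane % 4`[17,0]→1
lane 17→17/4=4, 17 mod 4=1
i=0  r:2·1+0→2  c:4
col: 1 vs 4

buggy=1 correct=4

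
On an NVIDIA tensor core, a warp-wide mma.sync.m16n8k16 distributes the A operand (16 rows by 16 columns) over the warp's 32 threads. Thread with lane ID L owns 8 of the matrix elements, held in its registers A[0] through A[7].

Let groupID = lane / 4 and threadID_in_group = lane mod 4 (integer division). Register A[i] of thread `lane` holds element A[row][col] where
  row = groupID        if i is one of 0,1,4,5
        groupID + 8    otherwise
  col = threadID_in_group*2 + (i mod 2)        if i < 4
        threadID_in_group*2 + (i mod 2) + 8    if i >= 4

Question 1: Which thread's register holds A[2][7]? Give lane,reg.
r: 2->gid=2,r8=0  c: 7->c8=0,tid=3,i&1=1
L=2*4+3=11  i=0*4+0*2+1=1

11,1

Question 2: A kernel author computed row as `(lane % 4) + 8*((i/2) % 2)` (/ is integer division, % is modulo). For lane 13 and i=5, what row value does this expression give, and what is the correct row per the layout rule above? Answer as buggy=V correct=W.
`(lane % 4) + 8*((i/2) % 2)`[13,5]→1
lane 13→13/4=3, 13 mod 4=1
i=5  r:3+0→3  c:2·1+1+8→11
row: 1 vs 3

buggy=1 correct=3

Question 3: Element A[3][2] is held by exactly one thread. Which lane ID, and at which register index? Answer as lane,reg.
13,0

r=3→G=3,rhi=0  c=2→chi=0,T=1,p=0
L=3*4+1=13  i=0*4+0*2+0=0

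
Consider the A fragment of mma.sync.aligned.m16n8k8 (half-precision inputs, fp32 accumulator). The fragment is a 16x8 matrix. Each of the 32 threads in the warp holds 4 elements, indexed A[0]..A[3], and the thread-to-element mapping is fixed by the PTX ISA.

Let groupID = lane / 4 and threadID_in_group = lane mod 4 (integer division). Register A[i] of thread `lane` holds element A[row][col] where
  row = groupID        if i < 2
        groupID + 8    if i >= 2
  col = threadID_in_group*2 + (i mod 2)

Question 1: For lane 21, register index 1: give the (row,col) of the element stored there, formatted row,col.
21: grp=5,tig=1
[1] (5+0,1*2+1) = (5,3)

5,3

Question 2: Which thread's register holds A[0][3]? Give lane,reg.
1,1

r=0→G=0,rhi=0  c=3→T=1,p=1
L=0*4+1=1  i=0*2+1=1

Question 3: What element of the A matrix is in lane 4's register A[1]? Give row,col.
1,1

4: g=1,t=0
[1] (1+0,0*2+1) = (1,1)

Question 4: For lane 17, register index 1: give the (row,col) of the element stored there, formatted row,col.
17: grp=4,tig=1
[1] (4+0,1*2+1) = (4,3)

4,3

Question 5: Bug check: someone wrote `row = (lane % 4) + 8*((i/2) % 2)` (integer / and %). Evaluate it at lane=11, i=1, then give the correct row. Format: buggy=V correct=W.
buggy=3 correct=2

`(lane % 4) + 8*((i/2) % 2)`[11,1]⇒3
lane 11: gr=2 (11/4), th=3 (11%4)
i=1: r=2+0=2, c=3*2+1=7
row: 3 vs 2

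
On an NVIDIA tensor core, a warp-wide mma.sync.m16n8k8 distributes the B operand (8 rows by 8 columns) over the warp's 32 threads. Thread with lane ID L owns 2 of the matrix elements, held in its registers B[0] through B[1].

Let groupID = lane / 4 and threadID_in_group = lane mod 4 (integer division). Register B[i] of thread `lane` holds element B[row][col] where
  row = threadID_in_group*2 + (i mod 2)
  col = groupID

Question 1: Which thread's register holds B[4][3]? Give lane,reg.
c:3=>grp=3  r:4=>tig=2,lo=0
L=3*4+2=14  i=0=0

14,0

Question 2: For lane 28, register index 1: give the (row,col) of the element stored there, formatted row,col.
1,7

lane 28: gr=7 (28/4), th=0 (28%4)
i=1: r=0*2+1=1, c=gr=7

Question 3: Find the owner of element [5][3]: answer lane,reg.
14,1

c=3→G=3  r=5→T=2,p=1
L=3*4+2=14  i=1=1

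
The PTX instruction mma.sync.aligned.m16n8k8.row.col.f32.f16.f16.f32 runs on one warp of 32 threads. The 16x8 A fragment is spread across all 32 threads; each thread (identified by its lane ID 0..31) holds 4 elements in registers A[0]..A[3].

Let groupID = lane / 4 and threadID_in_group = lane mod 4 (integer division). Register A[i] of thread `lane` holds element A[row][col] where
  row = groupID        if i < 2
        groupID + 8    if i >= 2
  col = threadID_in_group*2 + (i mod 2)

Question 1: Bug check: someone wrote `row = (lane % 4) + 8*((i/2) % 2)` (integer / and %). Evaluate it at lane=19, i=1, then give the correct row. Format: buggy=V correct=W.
buggy=3 correct=4

`(lane % 4) + 8*((i/2) % 2)`[19,1]⇒3
L=19⇒gr=19>>2=4, th=19&3=3
[1]⇒row 4+0=4  col 3·2+1=7
row: 3 vs 4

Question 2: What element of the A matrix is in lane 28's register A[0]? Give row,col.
7,0

L=28->g=28>>2=7, t=28&3=0
[0]->row 7+0=7  col 0·2+0=0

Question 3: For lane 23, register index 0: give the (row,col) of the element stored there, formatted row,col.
L=23→G=23>>2=5, T=23&3=3
[0]→row 5+0=5  col 3·2+0=6

5,6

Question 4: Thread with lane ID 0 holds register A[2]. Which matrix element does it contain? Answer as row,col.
lane 0: gid=0 (0/4), tid=0 (0%4)
i=2: r=0+8=8, c=0*2+0=0

8,0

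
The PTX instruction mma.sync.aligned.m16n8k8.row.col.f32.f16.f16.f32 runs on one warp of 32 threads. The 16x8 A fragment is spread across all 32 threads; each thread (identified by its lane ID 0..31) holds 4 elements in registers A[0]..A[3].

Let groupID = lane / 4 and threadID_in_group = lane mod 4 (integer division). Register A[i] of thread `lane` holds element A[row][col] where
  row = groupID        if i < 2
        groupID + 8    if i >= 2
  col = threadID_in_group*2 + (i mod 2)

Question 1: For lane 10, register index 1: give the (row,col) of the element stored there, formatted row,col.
2,5

lane 10: gr=2 (10/4), th=2 (10%4)
i=1: r=2+0=2, c=2*2+1=5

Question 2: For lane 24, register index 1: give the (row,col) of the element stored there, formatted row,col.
24: grp=6,tig=0
[1] (6+0,0*2+1) = (6,1)

6,1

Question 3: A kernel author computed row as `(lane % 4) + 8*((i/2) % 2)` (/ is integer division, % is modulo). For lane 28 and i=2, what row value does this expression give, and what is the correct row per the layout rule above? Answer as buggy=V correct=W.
`(lane % 4) + 8*((i/2) % 2)`[28,2]=>8
lane 28=>28/4=7, 28 mod 4=0
i=2  r:7+8=>15  c:2·0+0=>0
row: 8 vs 15

buggy=8 correct=15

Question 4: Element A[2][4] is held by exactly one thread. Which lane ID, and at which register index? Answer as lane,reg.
r:2=>grp=2,rB=0  c:4=>tig=2,lo=0
L=2*4+2=10  i=0*2+0=0

10,0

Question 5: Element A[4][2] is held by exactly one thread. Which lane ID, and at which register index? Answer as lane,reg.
17,0

r=4→G=4,rhi=0  c=2→T=1,p=0
L=4*4+1=17  i=0*2+0=0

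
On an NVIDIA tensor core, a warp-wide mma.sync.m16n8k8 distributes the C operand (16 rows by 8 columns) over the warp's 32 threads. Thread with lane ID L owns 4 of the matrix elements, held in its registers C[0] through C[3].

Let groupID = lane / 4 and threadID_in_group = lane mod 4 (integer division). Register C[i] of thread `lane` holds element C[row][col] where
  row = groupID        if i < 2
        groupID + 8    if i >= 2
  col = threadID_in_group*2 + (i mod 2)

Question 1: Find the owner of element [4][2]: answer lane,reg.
r=4->g=4,rb=0  c=2->t=1,b0=0
L=4*4+1=17  i=0*2+0=0

17,0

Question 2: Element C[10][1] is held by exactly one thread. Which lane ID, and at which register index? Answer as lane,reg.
r=10⇒gr=2,Rb=1  c=1⇒th=0,odd=1
L=2*4+0=8  i=1*2+1=3

8,3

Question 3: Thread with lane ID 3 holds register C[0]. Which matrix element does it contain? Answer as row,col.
L=3=>grp=3>>2=0, tig=3&3=3
[0]=>row 0+0=0  col 3·2+0=6

0,6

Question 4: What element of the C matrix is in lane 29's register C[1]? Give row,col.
7,3

L=29->gid=29>>2=7, tid=29&3=1
[1]->row 7+0=7  col 1·2+1=3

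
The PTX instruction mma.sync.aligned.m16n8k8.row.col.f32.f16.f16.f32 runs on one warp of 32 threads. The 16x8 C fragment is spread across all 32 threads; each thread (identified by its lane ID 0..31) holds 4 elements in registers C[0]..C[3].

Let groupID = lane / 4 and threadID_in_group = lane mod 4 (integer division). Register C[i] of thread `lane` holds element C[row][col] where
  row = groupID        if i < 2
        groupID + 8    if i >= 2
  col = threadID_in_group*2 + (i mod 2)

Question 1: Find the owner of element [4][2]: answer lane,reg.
17,0

r:4=>grp=4,rB=0  c:2=>tig=1,lo=0
L=4*4+1=17  i=0*2+0=0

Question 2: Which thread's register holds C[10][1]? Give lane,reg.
8,3

r: 10->gid=2,r8=1  c: 1->tid=0,i&1=1
L=2*4+0=8  i=1*2+1=3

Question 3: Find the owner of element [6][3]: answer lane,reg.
25,1

r: 6->gid=6,r8=0  c: 3->tid=1,i&1=1
L=6*4+1=25  i=0*2+1=1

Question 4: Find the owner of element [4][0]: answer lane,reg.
16,0

r=4⇒gr=4,Rb=0  c=0⇒th=0,odd=0
L=4*4+0=16  i=0*2+0=0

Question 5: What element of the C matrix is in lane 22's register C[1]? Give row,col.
lane 22->22/4=5, 22 mod 4=2
i=1  r:5+0->5  c:2·2+1->5

5,5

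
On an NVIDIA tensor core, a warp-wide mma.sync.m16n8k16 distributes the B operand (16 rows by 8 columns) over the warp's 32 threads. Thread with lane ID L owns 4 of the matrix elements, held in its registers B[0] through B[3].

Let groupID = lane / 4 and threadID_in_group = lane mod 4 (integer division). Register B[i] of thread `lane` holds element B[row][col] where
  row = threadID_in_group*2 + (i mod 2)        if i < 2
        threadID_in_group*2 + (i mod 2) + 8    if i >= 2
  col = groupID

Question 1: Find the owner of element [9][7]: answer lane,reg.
c=7->g=7  r=9->rb=1,t=0,b0=1
L=7*4+0=28  i=1*2+1=3

28,3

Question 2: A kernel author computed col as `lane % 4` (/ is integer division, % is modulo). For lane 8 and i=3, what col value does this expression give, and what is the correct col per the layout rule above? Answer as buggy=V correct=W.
`lane % 4`[8,3]->0
L=8->gid=8>>2=2, tid=8&3=0
[3]->row 0·2+1+8=9  col gid=2
col: 0 vs 2

buggy=0 correct=2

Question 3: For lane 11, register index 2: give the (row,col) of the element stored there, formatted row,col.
14,2

L=11⇒gr=11>>2=2, th=11&3=3
[2]⇒row 3·2+0+8=14  col gr=2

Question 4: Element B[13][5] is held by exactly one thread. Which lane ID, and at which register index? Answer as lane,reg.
22,3

c=5->g=5  r=13->rb=1,t=2,b0=1
L=5*4+2=22  i=1*2+1=3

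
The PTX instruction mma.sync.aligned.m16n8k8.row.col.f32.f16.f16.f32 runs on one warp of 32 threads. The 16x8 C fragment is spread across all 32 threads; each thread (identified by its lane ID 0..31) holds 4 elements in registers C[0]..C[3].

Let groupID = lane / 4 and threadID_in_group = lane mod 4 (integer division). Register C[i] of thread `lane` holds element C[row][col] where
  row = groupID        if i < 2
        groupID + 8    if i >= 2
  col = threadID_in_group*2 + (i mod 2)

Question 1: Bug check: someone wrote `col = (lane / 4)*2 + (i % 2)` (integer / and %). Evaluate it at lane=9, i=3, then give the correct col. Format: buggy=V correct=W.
`(lane / 4)*2 + (i % 2)`[9,3]=>5
lane 9: grp=2 (9/4), tig=1 (9%4)
i=3: r=2+8=10, c=1*2+1=3
col: 5 vs 3

buggy=5 correct=3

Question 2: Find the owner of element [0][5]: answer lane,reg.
r: 0->gid=0,r8=0  c: 5->tid=2,i&1=1
L=0*4+2=2  i=0*2+1=1

2,1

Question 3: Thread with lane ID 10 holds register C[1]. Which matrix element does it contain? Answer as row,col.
2,5

10: g=2,t=2
[1] (2+0,2*2+1) = (2,5)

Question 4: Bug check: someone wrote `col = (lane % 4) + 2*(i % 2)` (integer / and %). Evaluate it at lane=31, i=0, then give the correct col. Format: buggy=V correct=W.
`(lane % 4) + 2*(i % 2)`[31,0]⇒3
L=31⇒gr=31>>2=7, th=31&3=3
[0]⇒row 7+0=7  col 3·2+0=6
col: 3 vs 6

buggy=3 correct=6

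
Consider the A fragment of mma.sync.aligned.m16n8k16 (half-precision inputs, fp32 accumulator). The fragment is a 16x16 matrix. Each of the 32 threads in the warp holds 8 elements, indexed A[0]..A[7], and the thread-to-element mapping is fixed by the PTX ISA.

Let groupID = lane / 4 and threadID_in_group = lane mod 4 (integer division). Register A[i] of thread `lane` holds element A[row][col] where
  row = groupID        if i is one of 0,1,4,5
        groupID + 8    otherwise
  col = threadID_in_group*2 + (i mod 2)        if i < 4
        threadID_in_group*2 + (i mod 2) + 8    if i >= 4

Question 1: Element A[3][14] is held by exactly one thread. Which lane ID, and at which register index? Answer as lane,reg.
15,4

r=3->g=3,rb=0  c=14->cb=1,t=3,b0=0
L=3*4+3=15  i=1*4+0*2+0=4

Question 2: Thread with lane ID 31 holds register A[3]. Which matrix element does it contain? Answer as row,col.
15,7

lane 31⇒31/4=7, 31 mod 4=3
i=3  r:7+8⇒15  c:2·3+1+0⇒7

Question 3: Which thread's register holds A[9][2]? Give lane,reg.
r:9=>grp=1,rB=1  c:2=>cB=0,tig=1,lo=0
L=1*4+1=5  i=0*4+1*2+0=2

5,2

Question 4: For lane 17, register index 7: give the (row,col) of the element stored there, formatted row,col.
lane 17->17/4=4, 17 mod 4=1
i=7  r:4+8->12  c:2·1+1+8->11

12,11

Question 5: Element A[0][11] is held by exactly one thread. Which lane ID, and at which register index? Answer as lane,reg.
r=0⇒gr=0,Rb=0  c=11⇒Cb=1,th=1,odd=1
L=0*4+1=1  i=1*4+0*2+1=5

1,5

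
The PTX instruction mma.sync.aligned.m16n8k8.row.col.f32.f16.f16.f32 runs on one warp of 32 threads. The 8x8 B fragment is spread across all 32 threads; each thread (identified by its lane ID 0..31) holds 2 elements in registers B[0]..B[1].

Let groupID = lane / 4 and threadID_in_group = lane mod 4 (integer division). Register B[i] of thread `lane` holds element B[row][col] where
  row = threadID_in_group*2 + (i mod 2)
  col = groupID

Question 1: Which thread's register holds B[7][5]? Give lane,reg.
23,1

c=5→G=5  r=7→T=3,p=1
L=5*4+3=23  i=1=1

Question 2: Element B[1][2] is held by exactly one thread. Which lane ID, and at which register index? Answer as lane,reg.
c=2->g=2  r=1->t=0,b0=1
L=2*4+0=8  i=1=1

8,1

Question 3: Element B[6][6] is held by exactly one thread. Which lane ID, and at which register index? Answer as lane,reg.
27,0

c: 6->gid=6  r: 6->tid=3,i&1=0
L=6*4+3=27  i=0=0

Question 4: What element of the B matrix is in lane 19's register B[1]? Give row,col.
19: gid=4,tid=3
[1] (3*2+1,4) = (7,4)

7,4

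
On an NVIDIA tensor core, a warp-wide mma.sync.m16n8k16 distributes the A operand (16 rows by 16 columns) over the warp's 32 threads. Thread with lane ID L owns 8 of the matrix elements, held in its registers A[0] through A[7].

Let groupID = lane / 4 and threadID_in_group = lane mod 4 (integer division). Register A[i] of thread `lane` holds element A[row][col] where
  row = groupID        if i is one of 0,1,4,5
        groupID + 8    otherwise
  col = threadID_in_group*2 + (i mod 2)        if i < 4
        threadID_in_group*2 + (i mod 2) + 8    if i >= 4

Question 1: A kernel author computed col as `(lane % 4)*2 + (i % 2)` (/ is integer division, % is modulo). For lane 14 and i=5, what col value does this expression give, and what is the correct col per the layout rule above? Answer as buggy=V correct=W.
buggy=5 correct=13

`(lane % 4)*2 + (i % 2)`[14,5]⇒5
lane 14: gr=3 (14/4), th=2 (14%4)
i=5: r=3+0=3, c=2*2+1+8=13
col: 5 vs 13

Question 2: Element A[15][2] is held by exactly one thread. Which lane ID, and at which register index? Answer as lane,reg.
29,2

r=15→G=7,rhi=1  c=2→chi=0,T=1,p=0
L=7*4+1=29  i=0*4+1*2+0=2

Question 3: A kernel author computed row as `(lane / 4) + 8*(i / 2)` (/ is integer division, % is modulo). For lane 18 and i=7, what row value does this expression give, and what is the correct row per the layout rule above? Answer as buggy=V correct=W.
`(lane / 4) + 8*(i / 2)`[18,7]⇒28
18: gr=4,th=2
[7] (4+8,2*2+1+8) = (12,13)
row: 28 vs 12

buggy=28 correct=12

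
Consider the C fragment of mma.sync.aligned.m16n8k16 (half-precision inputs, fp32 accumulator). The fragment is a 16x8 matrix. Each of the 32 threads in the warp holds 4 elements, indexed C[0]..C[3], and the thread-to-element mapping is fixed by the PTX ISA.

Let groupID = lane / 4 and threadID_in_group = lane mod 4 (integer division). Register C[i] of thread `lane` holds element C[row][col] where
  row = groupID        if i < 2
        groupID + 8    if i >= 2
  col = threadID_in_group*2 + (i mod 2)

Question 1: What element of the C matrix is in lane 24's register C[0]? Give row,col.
lane 24: gid=6 (24/4), tid=0 (24%4)
i=0: r=6+0=6, c=0*2+0=0

6,0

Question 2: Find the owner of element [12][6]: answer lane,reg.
r=12->g=4,rb=1  c=6->t=3,b0=0
L=4*4+3=19  i=1*2+0=2

19,2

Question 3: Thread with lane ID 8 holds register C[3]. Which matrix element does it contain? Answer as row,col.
L=8→G=8>>2=2, T=8&3=0
[3]→row 2+8=10  col 0·2+1=1

10,1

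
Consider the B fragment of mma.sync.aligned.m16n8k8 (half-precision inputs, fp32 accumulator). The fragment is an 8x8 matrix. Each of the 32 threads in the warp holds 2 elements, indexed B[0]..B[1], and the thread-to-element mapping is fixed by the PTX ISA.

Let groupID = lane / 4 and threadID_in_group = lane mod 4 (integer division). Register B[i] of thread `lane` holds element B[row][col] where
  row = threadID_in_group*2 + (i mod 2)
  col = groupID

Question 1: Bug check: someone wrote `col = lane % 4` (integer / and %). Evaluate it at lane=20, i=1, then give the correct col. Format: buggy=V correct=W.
`lane % 4`[20,1]->0
lane 20->20/4=5, 20 mod 4=0
i=1  r:2·0+1->1  c:5
col: 0 vs 5

buggy=0 correct=5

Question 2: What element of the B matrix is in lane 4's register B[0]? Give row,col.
0,1

lane 4->4/4=1, 4 mod 4=0
i=0  r:2·0+0->0  c:1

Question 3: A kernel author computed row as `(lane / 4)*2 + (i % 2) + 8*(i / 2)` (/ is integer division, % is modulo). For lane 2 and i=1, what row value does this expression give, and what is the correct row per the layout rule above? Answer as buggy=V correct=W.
`(lane / 4)*2 + (i % 2) + 8*(i / 2)`[2,1]=>1
L=2=>grp=2>>2=0, tig=2&3=2
[1]=>row 2·2+1=5  col grp=0
row: 1 vs 5

buggy=1 correct=5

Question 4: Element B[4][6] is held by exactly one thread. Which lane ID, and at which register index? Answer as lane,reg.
c=6⇒gr=6  r=4⇒th=2,odd=0
L=6*4+2=26  i=0=0

26,0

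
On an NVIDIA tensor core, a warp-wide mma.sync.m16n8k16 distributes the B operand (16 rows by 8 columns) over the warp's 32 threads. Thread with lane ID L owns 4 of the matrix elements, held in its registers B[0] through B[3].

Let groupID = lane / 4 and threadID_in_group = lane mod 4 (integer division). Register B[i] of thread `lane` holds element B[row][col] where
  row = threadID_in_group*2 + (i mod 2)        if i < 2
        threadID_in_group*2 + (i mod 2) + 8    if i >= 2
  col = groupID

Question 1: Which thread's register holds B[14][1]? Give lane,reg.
c: 1->gid=1  r: 14->r8=1,tid=3,i&1=0
L=1*4+3=7  i=1*2+0=2

7,2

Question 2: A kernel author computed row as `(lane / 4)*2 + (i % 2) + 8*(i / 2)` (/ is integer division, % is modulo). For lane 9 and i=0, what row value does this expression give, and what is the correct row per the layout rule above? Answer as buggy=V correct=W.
buggy=4 correct=2

`(lane / 4)*2 + (i % 2) + 8*(i / 2)`[9,0]->4
lane 9: g=2 (9/4), t=1 (9%4)
i=0: r=1*2+0+0=2, c=g=2
row: 4 vs 2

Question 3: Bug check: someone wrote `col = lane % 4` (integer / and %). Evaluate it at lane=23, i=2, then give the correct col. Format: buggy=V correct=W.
buggy=3 correct=5

`lane % 4`[23,2]→3
lane 23→23/4=5, 23 mod 4=3
i=2  r:2·3+0+8→14  c:5
col: 3 vs 5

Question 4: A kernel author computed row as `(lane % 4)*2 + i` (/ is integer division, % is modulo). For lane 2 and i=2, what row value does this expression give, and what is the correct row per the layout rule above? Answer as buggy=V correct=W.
buggy=6 correct=12

`(lane % 4)*2 + i`[2,2]→6
lane 2: G=0 (2/4), T=2 (2%4)
i=2: r=2*2+0+8=12, c=G=0
row: 6 vs 12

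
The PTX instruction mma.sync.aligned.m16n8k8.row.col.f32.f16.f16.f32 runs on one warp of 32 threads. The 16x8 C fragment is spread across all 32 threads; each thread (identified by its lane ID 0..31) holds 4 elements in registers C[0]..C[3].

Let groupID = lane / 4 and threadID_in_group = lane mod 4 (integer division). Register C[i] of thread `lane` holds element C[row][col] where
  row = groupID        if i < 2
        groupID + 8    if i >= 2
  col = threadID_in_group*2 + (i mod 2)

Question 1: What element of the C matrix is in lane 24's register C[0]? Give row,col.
lane 24: G=6 (24/4), T=0 (24%4)
i=0: r=6+0=6, c=0*2+0=0

6,0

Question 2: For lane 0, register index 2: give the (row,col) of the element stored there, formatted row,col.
lane 0: gid=0 (0/4), tid=0 (0%4)
i=2: r=0+8=8, c=0*2+0=0

8,0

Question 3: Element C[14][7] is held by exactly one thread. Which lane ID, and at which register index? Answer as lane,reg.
27,3

r=14→G=6,rhi=1  c=7→T=3,p=1
L=6*4+3=27  i=1*2+1=3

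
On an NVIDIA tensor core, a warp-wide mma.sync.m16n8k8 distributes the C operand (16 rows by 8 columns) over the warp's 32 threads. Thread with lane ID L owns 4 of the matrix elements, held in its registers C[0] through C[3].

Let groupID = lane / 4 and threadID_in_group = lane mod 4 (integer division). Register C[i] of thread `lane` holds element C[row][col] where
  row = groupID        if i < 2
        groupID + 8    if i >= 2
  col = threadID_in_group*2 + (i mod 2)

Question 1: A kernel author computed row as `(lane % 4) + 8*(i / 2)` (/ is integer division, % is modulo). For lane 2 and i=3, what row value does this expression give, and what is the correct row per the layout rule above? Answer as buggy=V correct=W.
`(lane % 4) + 8*(i / 2)`[2,3]=>10
lane 2=>2/4=0, 2 mod 4=2
i=3  r:0+8=>8  c:2·2+1=>5
row: 10 vs 8

buggy=10 correct=8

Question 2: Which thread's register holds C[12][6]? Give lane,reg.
r=12→G=4,rhi=1  c=6→T=3,p=0
L=4*4+3=19  i=1*2+0=2

19,2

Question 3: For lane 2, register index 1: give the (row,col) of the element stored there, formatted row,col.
0,5

lane 2=>2/4=0, 2 mod 4=2
i=1  r:0+0=>0  c:2·2+1=>5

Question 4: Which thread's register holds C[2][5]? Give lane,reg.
r:2=>grp=2,rB=0  c:5=>tig=2,lo=1
L=2*4+2=10  i=0*2+1=1

10,1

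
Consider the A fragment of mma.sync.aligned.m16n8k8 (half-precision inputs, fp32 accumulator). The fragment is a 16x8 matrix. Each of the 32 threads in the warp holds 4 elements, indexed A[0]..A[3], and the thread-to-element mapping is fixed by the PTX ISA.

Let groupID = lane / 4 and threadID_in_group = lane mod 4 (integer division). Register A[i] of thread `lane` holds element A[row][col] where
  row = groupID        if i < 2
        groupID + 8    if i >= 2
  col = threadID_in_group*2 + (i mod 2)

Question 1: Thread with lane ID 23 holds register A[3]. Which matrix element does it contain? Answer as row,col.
13,7

23: g=5,t=3
[3] (5+8,3*2+1) = (13,7)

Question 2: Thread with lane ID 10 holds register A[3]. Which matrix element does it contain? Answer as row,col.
10,5

lane 10→10/4=2, 10 mod 4=2
i=3  r:2+8→10  c:2·2+1→5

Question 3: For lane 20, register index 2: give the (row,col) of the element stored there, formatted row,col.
13,0

20: gid=5,tid=0
[2] (5+8,0*2+0) = (13,0)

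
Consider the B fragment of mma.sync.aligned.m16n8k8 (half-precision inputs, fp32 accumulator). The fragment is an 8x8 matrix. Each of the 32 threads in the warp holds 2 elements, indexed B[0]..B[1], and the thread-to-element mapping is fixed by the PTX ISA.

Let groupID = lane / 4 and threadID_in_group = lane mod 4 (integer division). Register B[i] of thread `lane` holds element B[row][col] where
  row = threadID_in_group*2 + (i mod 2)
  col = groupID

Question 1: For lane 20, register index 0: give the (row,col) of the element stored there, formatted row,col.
0,5

L=20=>grp=20>>2=5, tig=20&3=0
[0]=>row 0·2+0=0  col grp=5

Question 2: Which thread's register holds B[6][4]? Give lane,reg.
19,0

c: 4->gid=4  r: 6->tid=3,i&1=0
L=4*4+3=19  i=0=0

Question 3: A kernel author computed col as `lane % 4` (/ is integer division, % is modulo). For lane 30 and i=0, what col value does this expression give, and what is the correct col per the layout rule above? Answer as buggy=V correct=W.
buggy=2 correct=7

`lane % 4`[30,0]⇒2
30: gr=7,th=2
[0] (2*2+0,7) = (4,7)
col: 2 vs 7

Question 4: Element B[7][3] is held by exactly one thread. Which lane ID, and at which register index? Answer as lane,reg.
15,1

c=3⇒gr=3  r=7⇒th=3,odd=1
L=3*4+3=15  i=1=1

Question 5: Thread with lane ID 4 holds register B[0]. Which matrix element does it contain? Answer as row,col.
lane 4: gr=1 (4/4), th=0 (4%4)
i=0: r=0*2+0=0, c=gr=1

0,1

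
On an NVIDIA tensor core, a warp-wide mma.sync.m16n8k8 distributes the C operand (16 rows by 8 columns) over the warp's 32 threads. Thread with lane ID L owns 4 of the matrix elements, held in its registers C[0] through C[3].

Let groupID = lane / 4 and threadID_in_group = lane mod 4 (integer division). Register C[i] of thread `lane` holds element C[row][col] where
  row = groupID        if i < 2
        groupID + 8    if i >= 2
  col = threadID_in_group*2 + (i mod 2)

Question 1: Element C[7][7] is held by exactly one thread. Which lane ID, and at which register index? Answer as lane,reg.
r=7->g=7,rb=0  c=7->t=3,b0=1
L=7*4+3=31  i=0*2+1=1

31,1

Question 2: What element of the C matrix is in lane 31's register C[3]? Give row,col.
lane 31: G=7 (31/4), T=3 (31%4)
i=3: r=7+8=15, c=3*2+1=7

15,7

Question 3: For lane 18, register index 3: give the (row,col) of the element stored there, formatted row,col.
12,5

18: gid=4,tid=2
[3] (4+8,2*2+1) = (12,5)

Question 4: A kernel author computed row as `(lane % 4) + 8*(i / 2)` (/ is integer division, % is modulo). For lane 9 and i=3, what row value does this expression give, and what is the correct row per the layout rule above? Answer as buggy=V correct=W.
`(lane % 4) + 8*(i / 2)`[9,3]->9
lane 9: g=2 (9/4), t=1 (9%4)
i=3: r=2+8=10, c=1*2+1=3
row: 9 vs 10

buggy=9 correct=10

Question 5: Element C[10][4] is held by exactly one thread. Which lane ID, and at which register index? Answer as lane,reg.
10,2

r:10=>grp=2,rB=1  c:4=>tig=2,lo=0
L=2*4+2=10  i=1*2+0=2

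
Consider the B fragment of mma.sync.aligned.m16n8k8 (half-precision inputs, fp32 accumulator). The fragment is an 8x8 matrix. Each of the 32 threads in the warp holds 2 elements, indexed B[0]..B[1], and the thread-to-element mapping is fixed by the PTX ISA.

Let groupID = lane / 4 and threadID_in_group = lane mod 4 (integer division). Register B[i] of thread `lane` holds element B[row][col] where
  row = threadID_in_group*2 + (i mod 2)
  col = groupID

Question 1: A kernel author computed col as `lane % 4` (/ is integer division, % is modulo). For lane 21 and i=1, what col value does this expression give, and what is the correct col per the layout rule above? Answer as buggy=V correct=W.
buggy=1 correct=5

`lane % 4`[21,1]=>1
lane 21: grp=5 (21/4), tig=1 (21%4)
i=1: r=1*2+1=3, c=grp=5
col: 1 vs 5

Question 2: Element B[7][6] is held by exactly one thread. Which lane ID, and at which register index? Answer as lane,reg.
c:6=>grp=6  r:7=>tig=3,lo=1
L=6*4+3=27  i=1=1

27,1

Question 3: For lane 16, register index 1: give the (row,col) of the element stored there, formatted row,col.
L=16→G=16>>2=4, T=16&3=0
[1]→row 0·2+1=1  col G=4

1,4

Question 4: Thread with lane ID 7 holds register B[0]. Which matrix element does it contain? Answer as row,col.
L=7->g=7>>2=1, t=7&3=3
[0]->row 3·2+0=6  col g=1

6,1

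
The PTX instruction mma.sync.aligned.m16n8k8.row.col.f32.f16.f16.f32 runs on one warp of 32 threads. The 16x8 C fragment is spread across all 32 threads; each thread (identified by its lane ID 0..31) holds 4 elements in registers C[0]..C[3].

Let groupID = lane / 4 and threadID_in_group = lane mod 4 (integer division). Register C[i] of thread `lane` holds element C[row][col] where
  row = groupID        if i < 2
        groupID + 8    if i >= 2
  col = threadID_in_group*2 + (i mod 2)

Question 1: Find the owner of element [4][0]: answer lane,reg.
16,0

r:4=>grp=4,rB=0  c:0=>tig=0,lo=0
L=4*4+0=16  i=0*2+0=0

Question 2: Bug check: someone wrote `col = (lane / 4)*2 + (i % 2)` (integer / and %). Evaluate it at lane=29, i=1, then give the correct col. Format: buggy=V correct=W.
buggy=15 correct=3

`(lane / 4)*2 + (i % 2)`[29,1]→15
lane 29→29/4=7, 29 mod 4=1
i=1  r:7+0→7  c:2·1+1→3
col: 15 vs 3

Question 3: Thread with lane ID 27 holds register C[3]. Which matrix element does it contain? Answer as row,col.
lane 27→27/4=6, 27 mod 4=3
i=3  r:6+8→14  c:2·3+1→7

14,7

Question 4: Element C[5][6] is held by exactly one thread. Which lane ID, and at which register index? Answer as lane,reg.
r=5->g=5,rb=0  c=6->t=3,b0=0
L=5*4+3=23  i=0*2+0=0

23,0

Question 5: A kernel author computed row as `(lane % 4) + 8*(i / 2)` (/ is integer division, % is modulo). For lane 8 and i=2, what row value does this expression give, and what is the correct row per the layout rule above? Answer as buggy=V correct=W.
buggy=8 correct=10

`(lane % 4) + 8*(i / 2)`[8,2]→8
L=8→G=8>>2=2, T=8&3=0
[2]→row 2+8=10  col 0·2+0=0
row: 8 vs 10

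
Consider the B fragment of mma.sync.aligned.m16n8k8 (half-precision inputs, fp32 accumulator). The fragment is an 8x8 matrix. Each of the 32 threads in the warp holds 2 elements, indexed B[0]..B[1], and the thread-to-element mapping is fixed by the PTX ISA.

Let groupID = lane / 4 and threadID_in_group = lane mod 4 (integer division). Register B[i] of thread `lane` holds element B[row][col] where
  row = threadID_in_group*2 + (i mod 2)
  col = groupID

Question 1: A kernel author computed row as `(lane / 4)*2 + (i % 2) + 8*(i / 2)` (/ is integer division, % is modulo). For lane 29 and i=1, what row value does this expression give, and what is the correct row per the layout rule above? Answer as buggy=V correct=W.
buggy=15 correct=3

`(lane / 4)*2 + (i % 2) + 8*(i / 2)`[29,1]->15
lane 29->29/4=7, 29 mod 4=1
i=1  r:2·1+1->3  c:7
row: 15 vs 3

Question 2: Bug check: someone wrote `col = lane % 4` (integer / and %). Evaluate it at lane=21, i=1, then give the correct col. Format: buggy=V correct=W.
buggy=1 correct=5

`lane % 4`[21,1]->1
lane 21: gid=5 (21/4), tid=1 (21%4)
i=1: r=1*2+1=3, c=gid=5
col: 1 vs 5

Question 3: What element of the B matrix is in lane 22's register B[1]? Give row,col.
5,5

lane 22⇒22/4=5, 22 mod 4=2
i=1  r:2·2+1⇒5  c:5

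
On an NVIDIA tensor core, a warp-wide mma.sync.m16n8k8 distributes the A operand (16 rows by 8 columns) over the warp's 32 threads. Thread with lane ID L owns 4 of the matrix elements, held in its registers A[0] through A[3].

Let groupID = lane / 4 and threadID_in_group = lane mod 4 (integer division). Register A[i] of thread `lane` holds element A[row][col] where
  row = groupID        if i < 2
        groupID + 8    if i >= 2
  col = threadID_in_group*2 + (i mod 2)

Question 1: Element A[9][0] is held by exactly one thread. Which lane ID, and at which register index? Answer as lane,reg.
r:9=>grp=1,rB=1  c:0=>tig=0,lo=0
L=1*4+0=4  i=1*2+0=2

4,2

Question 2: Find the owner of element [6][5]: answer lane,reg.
26,1

r=6→G=6,rhi=0  c=5→T=2,p=1
L=6*4+2=26  i=0*2+1=1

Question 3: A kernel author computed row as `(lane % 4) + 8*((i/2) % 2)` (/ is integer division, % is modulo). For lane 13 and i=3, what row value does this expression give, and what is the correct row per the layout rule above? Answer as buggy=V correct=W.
buggy=9 correct=11

`(lane % 4) + 8*((i/2) % 2)`[13,3]⇒9
lane 13⇒13/4=3, 13 mod 4=1
i=3  r:3+8⇒11  c:2·1+1⇒3
row: 9 vs 11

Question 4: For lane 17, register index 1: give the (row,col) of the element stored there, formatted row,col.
lane 17=>17/4=4, 17 mod 4=1
i=1  r:4+0=>4  c:2·1+1=>3

4,3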